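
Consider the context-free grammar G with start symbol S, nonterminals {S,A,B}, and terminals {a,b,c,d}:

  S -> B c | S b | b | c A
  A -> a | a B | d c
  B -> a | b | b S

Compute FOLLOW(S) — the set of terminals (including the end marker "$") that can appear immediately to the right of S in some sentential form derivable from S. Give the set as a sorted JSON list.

FIRST iteration:
round 1:
  A via A→a: +{a}
  A via A→d c: +{d}
  B via B→a: +{a}
  B via B→b: +{b}
  S via S→B c: +{a,b}
  S via S→c A: +{c}
  FIRST[S]={a,b,c}  FIRST[A]={a,d}  FIRST[B]={a,b}
round 2: done
  FIRST[S]={a,b,c}  FIRST[A]={a,d}  FIRST[B]={a,b}

FOLLOW iteration:
seed FOLLOW(S) with $
pass 1:
  S→B c: FOLLOW(B) ⊇ FIRST(c) = {c}; new: +{c}
  S→S b: FOLLOW(S) ⊇ FIRST(b) = {b}; new: +{b}
  S→c A: FOLLOW(A) ⊇ FOLLOW(S) ⊇ {$,b}; new: +{$,b}
  FOLLOW[S]={$,b}  FOLLOW[A]={$,b}  FOLLOW[B]={c}
pass 2:
  A→a B: FOLLOW(B) ⊇ FOLLOW(A) ⊇ {$,b}; new: +{$,b}
  B→b S: FOLLOW(S) ⊇ FOLLOW(B) ⊇ {$,b,c}; new: +{c}
  S→c A: FOLLOW(A) ⊇ FOLLOW(S) ⊇ {$,b,c}; new: +{c}
  FOLLOW[S]={$,b,c}  FOLLOW[A]={$,b,c}  FOLLOW[B]={$,b,c}
pass 3: done
  FOLLOW[S]={$,b,c}  FOLLOW[A]={$,b,c}  FOLLOW[B]={$,b,c}

FOLLOW(S) = ["$", "b", "c"]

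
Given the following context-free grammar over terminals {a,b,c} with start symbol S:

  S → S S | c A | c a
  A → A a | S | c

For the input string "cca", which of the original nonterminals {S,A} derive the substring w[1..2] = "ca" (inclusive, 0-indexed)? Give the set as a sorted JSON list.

Convert to CNF:
  S -> S S | T1 A | T1 T0
  A -> A T0 | S S | T1 A | T1 T0 | c
  T0 -> a
  T1 -> c

Fill CYK table bottom-up — only the sub-triangle for w[1..2]:
  cell(1,1) c: {A,T1}  orig:{A}
  cell(2,2) a: {T0}  orig:{}
  cell(1,2) ca: {A,S}

Original NTs in T[1,2] deriving "ca": ["A", "S"]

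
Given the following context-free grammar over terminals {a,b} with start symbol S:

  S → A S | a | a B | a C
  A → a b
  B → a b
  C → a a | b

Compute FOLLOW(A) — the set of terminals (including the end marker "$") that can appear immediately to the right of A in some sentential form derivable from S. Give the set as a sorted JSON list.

FIRST iteration:
round 1:
  A via A→a b: +{a}
  B via B→a b: +{a}
  C via C→a a: +{a}
  C via C→b: +{b}
  S via S→A S: +{a}
  FIRST(S)={a}  FIRST(A)={a}  FIRST(B)={a}  FIRST(C)={a,b}
round 2: — fixpoint
  FIRST(S)={a}  FIRST(A)={a}  FIRST(B)={a}  FIRST(C)={a,b}

FOLLOW sets:
FOLLOW(S) := {$}
pass 1:
  S→A S: FOLLOW(A) ⊇ FIRST(S) = {a}; new: +{a}
  S→a B: FOLLOW(B) ⊇ FOLLOW(S) ⊇ {$}; new: +{$}
  S→a C: FOLLOW(C) ⊇ FOLLOW(S) ⊇ {$}; new: +{$}
  FOLLOW(S)={$}  FOLLOW(A)={a}  FOLLOW(B)={$}  FOLLOW(C)={$}
pass 2: (no change)
  FOLLOW(S)={$}  FOLLOW(A)={a}  FOLLOW(B)={$}  FOLLOW(C)={$}

FOLLOW(A) = ["a"]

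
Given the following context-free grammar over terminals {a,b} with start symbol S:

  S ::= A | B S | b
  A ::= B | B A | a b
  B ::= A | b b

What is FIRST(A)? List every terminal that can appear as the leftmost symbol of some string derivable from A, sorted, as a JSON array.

FIRST sets, iterate to fixpoint:
[1]
  A via A→a b: +{a}
  B via B→A: +{a}
  B via B→b b: +{b}
  S via S→A: +{a}
  S via S→B S: +{b}
  S: {a,b}  A: {a}  B: {a,b}
[2]
  A via A→B: +{b}
  S: {a,b}  A: {a,b}  B: {a,b}
[3] (no change)
  S: {a,b}  A: {a,b}  B: {a,b}

FIRST(A) = ["a", "b"]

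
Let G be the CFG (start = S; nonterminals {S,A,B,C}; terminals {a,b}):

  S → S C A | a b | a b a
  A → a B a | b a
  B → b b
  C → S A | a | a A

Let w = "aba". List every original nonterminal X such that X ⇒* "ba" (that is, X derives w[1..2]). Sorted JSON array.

Convert to CNF:
  S -> S X3 | T0 T1 | T0 X4
  A -> T0 X2 | T1 T0
  B -> T1 T1
  C -> S A | T0 A | a
  T0 -> a
  T1 -> b
  X2 -> B T0
  X3 -> C A
  X4 -> T1 T0

Fill CYK table bottom-up — only the sub-triangle for w[1..2]:
  cell(1,1) b: {T1}  orig:{}
  cell(2,2) a: {C,T0}  orig:{C}
  cell(1,2) ba: {A,X4}  orig:{A}

Original NTs in T[1,2] deriving "ba": ["A"]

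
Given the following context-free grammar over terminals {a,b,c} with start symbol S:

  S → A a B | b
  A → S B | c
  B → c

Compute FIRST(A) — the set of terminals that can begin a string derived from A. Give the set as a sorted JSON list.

FIRST iteration:
iter 1:
  A via A→c: +{c}
  B via B→c: +{c}
  S via S→A a B: +{c}
  S via S→b: +{b}
  FIRST[S]={b,c}  FIRST[A]={c}  FIRST[B]={c}
iter 2:
  A via A→S B: +{b}
  FIRST[S]={b,c}  FIRST[A]={b,c}  FIRST[B]={c}
iter 3: — fixpoint
  FIRST[S]={b,c}  FIRST[A]={b,c}  FIRST[B]={c}

FIRST(A) = ["b", "c"]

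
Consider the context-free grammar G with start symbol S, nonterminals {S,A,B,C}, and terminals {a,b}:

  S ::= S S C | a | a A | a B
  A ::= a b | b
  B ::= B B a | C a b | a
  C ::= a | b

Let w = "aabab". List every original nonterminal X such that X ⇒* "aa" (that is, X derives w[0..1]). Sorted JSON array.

CNF form of G:
  S -> S X4 | T0 A | T0 B | a
  A -> T0 T1 | b
  B -> B X2 | C X3 | a
  C -> a | b
  T0 -> a
  T1 -> b
  X2 -> B T0
  X3 -> T0 T1
  X4 -> S C

CYK fill, restricted to cells inside w[0..1]:
  cell(0,0) a: {B,C,S,T0}  orig:{B,C,S}
  cell(1,1) a: {B,C,S,T0}  orig:{B,C,S}
  cell(0,1) aa: {S,X2,X4}  orig:{S}

Original NTs in T[0,1] deriving "aa": ["S"]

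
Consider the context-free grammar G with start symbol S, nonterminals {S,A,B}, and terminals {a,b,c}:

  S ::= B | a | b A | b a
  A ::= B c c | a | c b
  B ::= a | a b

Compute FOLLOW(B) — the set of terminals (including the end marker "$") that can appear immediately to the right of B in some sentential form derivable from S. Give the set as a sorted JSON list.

FIRST sets, iterate to fixpoint:
round 1:
  A via A→a: +{a}
  A via A→c b: +{c}
  B via B→a: +{a}
  S via S→B: +{a}
  S via S→b A: +{b}
  S: {a,b}  A: {a,c}  B: {a}
round 2: (no change)
  S: {a,b}  A: {a,c}  B: {a}

FOLLOW iteration:
FOLLOW(S) := {$}
round 1:
  A→B c c: FOLLOW(B) ⊇ FIRST(c) = {c}; new: +{c}
  S→B: FOLLOW(B) ⊇ FOLLOW(S) ⊇ {$}; new: +{$}
  S→b A: FOLLOW(A) ⊇ FOLLOW(S) ⊇ {$}; new: +{$}
  S: {$}  A: {$}  B: {$,c}
round 2: (stable)
  S: {$}  A: {$}  B: {$,c}

FOLLOW(B) = ["$", "c"]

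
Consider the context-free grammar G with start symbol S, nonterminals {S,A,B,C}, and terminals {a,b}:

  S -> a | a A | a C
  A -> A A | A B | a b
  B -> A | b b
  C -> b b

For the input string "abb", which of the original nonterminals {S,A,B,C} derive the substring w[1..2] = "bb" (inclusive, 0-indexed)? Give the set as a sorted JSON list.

Convert to CNF:
  S -> T0 A | T0 C | a
  A -> A A | A B | T0 T1
  B -> A A | A B | T0 T1 | T1 T1
  C -> T1 T1
  T0 -> a
  T1 -> b

CYK fill (cells [i..j] with 1 ≤ i ≤ j ≤ 2 only):
  cell(1,1) b: {T1}  orig:{}
  cell(2,2) b: {T1}  orig:{}
  cell(1,2) bb: {B,C}

Original NTs in T[1,2] deriving "bb": ["B", "C"]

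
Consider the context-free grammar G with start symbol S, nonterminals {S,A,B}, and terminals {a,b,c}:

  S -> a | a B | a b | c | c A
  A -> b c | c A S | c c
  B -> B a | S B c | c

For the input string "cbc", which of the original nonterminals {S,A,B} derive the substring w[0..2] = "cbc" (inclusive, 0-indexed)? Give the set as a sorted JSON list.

CNF form of G:
  S -> T1 A | T2 B | T2 T0 | a | c
  A -> T0 T1 | T1 T1 | T1 X3
  B -> B T2 | S X4 | c
  T0 -> b
  T1 -> c
  T2 -> a
  X3 -> A S
  X4 -> B T1

Fill CYK table bottom-up, restricted to cells inside w[0..2]:
  [0..0]={B,S,T1}  "c"  orig:{B,S}
  [1..1]={T0}  "b"  orig:{}
  [2..2]={B,S,T1}  "c"  orig:{B,S}
  [0..1]=∅  "cb"
  [1..2]={A}  "bc"
  [0..2]={S}  "cbc"

Original NTs in T[0,2] deriving "cbc": ["S"]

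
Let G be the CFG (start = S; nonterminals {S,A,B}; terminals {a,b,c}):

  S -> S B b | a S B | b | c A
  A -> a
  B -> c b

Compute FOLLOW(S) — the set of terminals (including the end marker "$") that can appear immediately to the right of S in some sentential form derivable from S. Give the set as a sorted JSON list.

FIRST iteration:
[1]
  A via A→a: +{a}
  B via B→c b: +{c}
  S via S→a S B: +{a}
  S via S→b: +{b}
  S via S→c A: +{c}
  FIRST[S]={a,b,c}  FIRST[A]={a}  FIRST[B]={c}
[2] — fixpoint
  FIRST[S]={a,b,c}  FIRST[A]={a}  FIRST[B]={c}

Compute FOLLOW by fixpoint:
seed FOLLOW(S) with $
[1]
  S→S B b: FOLLOW(S) ⊇ FIRST(B) = {c}; new: +{c}
  S→S B b: FOLLOW(B) ⊇ FIRST(b) = {b}; new: +{b}
  S→a S B: FOLLOW(B) ⊇ FOLLOW(S) ⊇ {$,c}; new: +{$,c}
  S→c A: FOLLOW(A) ⊇ FOLLOW(S) ⊇ {$,c}; new: +{$,c}
  FOLLOW(S)={$,c}  FOLLOW(A)={$,c}  FOLLOW(B)={$,b,c}
[2] (stable)
  FOLLOW(S)={$,c}  FOLLOW(A)={$,c}  FOLLOW(B)={$,b,c}

FOLLOW(S) = ["$", "c"]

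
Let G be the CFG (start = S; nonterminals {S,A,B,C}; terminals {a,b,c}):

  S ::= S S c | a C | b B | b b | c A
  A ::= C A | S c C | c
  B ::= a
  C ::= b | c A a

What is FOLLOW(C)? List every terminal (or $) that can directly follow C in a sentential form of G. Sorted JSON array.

Compute FIRST by fixpoint:
iter 1:
  A via A→c: +{c}
  B via B→a: +{a}
  C via C→b: +{b}
  C via C→c A a: +{c}
  S via S→a C: +{a}
  S via S→b B: +{b}
  S via S→c A: +{c}
  FIRST[S]={a,b,c}  FIRST[A]={c}  FIRST[B]={a}  FIRST[C]={b,c}
iter 2:
  A via A→C A: +{b}
  A via A→S c C: +{a}
  FIRST[S]={a,b,c}  FIRST[A]={a,b,c}  FIRST[B]={a}  FIRST[C]={b,c}
iter 3: — fixpoint
  FIRST[S]={a,b,c}  FIRST[A]={a,b,c}  FIRST[B]={a}  FIRST[C]={b,c}

FOLLOW iteration:
FOLLOW(S) := {$}
round 1:
  A→C A: FOLLOW(C) ⊇ FIRST(A) = {a,b,c}; new: +{a,b,c}
  A→S c C: FOLLOW(S) ⊇ FIRST(c) = {c}; new: +{c}
  C→c A a: FOLLOW(A) ⊇ FIRST(a) = {a}; new: +{a}
  S→S S c: FOLLOW(S) ⊇ FIRST(S) = {a,b,c}; new: +{a,b}
  S→a C: FOLLOW(C) ⊇ FOLLOW(S) ⊇ {$,a,b,c}; new: +{$}
  S→b B: FOLLOW(B) ⊇ FOLLOW(S) ⊇ {$,a,b,c}; new: +{$,a,b,c}
  S→c A: FOLLOW(A) ⊇ FOLLOW(S) ⊇ {$,a,b,c}; new: +{$,b,c}
  FOLLOW(S)={$,a,b,c}  FOLLOW(A)={$,a,b,c}  FOLLOW(B)={$,a,b,c}  FOLLOW(C)={$,a,b,c}
round 2: (stable)
  FOLLOW(S)={$,a,b,c}  FOLLOW(A)={$,a,b,c}  FOLLOW(B)={$,a,b,c}  FOLLOW(C)={$,a,b,c}

FOLLOW(C) = ["$", "a", "b", "c"]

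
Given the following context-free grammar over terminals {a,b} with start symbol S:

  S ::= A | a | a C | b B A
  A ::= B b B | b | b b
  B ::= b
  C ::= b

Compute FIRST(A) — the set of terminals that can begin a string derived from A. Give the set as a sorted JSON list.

FIRST iteration:
iter 1:
  A via A→b: +{b}
  B via B→b: +{b}
  C via C→b: +{b}
  S via S→A: +{b}
  S via S→a: +{a}
  FIRST(S)={a,b}  FIRST(A)={b}  FIRST(B)={b}  FIRST(C)={b}
iter 2: (no change)
  FIRST(S)={a,b}  FIRST(A)={b}  FIRST(B)={b}  FIRST(C)={b}

FIRST(A) = ["b"]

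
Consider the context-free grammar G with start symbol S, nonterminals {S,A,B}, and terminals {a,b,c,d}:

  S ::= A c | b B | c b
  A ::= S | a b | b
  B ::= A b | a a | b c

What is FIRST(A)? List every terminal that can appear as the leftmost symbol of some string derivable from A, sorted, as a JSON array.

Compute FIRST by fixpoint:
round 1:
  A via A→a b: +{a}
  A via A→b: +{b}
  B via B→A b: +{a,b}
  S via S→A c: +{a,b}
  S via S→c b: +{c}
  FIRST[S]={a,b,c}  FIRST[A]={a,b}  FIRST[B]={a,b}
round 2:
  A via A→S: +{c}
  B via B→A b: +{c}
  FIRST[S]={a,b,c}  FIRST[A]={a,b,c}  FIRST[B]={a,b,c}
round 3: (no change)
  FIRST[S]={a,b,c}  FIRST[A]={a,b,c}  FIRST[B]={a,b,c}

FIRST(A) = ["a", "b", "c"]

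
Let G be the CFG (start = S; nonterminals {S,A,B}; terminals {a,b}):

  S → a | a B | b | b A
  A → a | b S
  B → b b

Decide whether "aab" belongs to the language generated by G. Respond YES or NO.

CNF form of G:
  S -> T0 A | T1 B | a | b
  A -> T0 S | a
  B -> T0 T0
  T0 -> b
  T1 -> a

CYK table (by increasing span):
  cell(0,0) a: {A,S,T1}  orig:{A,S}
  cell(1,1) a: {A,S,T1}  orig:{A,S}
  cell(2,2) b: {S,T0}  orig:{S}
  cell(0,1) aa: ∅
  cell(1,2) ab: ∅
  cell(0,2) aab: ∅

S ∉ T[0,2] ⇒ NO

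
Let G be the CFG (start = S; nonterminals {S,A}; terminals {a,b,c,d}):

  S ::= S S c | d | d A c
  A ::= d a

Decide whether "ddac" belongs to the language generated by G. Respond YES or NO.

CNF form of G:
  S -> S X3 | T0 X4 | d
  A -> T0 T1
  T0 -> d
  T1 -> a
  T2 -> c
  X3 -> S T2
  X4 -> A T2

CYK table (by increasing span):
  cell(0,0) d: {S,T0}  orig:{S}
  cell(1,1) d: {S,T0}  orig:{S}
  cell(2,2) a: {T1}  orig:{}
  cell(3,3) c: {T2}  orig:{}
  cell(0,1) dd: ∅
  cell(1,2) da: {A}
  cell(2,3) ac: ∅
  cell(0,2) dda: ∅
  cell(1,3) dac: {X4}  orig:{}
  cell(0,3) ddac: {S}

S ∈ T[0,3] ⇒ YES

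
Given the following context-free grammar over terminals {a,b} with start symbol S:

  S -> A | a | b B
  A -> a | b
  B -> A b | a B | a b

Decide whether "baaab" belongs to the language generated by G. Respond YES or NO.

Convert to CNF:
  S -> T0 B | a | b
  A -> a | b
  B -> A T0 | T1 B | T1 T0
  T0 -> b
  T1 -> a

Fill CYK table bottom-up:
  T[0,0] 'b' = {A,S,T0}  orig:{A,S}
  T[1,1] 'a' = {A,S,T1}  orig:{A,S}
  T[2,2] 'a' = {A,S,T1}  orig:{A,S}
  T[3,3] 'a' = {A,S,T1}  orig:{A,S}
  T[4,4] 'b' = {A,S,T0}  orig:{A,S}
  T[0,1] 'ba' = ∅
  T[1,2] 'aa' = ∅
  T[2,3] 'aa' = ∅
  T[3,4] 'ab' = {B}
  T[0,2] 'baa' = ∅
  T[1,3] 'aaa' = ∅
  T[2,4] 'aab' = {B}
  T[0,3] 'baaa' = ∅
  T[1,4] 'aaab' = {B}
  T[0,4] 'baaab' = {S}

S ∈ T[0,4] ⇒ YES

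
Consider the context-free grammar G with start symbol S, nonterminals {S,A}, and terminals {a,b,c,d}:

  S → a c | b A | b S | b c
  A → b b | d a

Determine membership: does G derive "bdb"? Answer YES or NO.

CNF form of G:
  S -> T0 A | T0 S | T0 T3 | T2 T3
  A -> T0 T0 | T1 T2
  T0 -> b
  T1 -> d
  T2 -> a
  T3 -> c

Fill CYK table bottom-up:
  T[0,0] 'b' = {T0}  orig:{}
  T[1,1] 'd' = {T1}  orig:{}
  T[2,2] 'b' = {T0}  orig:{}
  T[0,1] 'bd' = ∅
  T[1,2] 'db' = ∅
  T[0,2] 'bdb' = ∅

S ∉ T[0,2] ⇒ NO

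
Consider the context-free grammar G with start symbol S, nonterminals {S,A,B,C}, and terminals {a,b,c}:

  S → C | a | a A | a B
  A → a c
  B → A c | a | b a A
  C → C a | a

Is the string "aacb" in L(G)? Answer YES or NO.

Convert to CNF:
  S -> C T0 | T0 A | T0 B | a
  A -> T0 T1
  B -> A T1 | T2 X3 | a
  C -> C T0 | a
  T0 -> a
  T1 -> c
  T2 -> b
  X3 -> T0 A

CYK table (by increasing span):
  T[0,0] 'a' = {B,C,S,T0}  orig:{B,C,S}
  T[1,1] 'a' = {B,C,S,T0}  orig:{B,C,S}
  T[2,2] 'c' = {T1}  orig:{}
  T[3,3] 'b' = {T2}  orig:{}
  T[0,1] 'aa' = {C,S}
  T[1,2] 'ac' = {A}
  T[2,3] 'cb' = ∅
  T[0,2] 'aac' = {S,X3}  orig:{S}
  T[1,3] 'acb' = ∅
  T[0,3] 'aacb' = ∅

S ∉ T[0,3] ⇒ NO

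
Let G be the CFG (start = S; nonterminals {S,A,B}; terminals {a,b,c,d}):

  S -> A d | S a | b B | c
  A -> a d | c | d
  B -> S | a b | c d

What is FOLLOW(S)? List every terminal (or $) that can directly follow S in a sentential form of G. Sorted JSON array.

Compute FIRST by fixpoint:
pass 1:
  A via A→a d: +{a}
  A via A→c: +{c}
  A via A→d: +{d}
  B via B→a b: +{a}
  B via B→c d: +{c}
  S via S→A d: +{a,c,d}
  S via S→b B: +{b}
  S: {a,b,c,d}  A: {a,c,d}  B: {a,c}
pass 2:
  B via B→S: +{b,d}
  S: {a,b,c,d}  A: {a,c,d}  B: {a,b,c,d}
pass 3: (stable)
  S: {a,b,c,d}  A: {a,c,d}  B: {a,b,c,d}

FOLLOW sets:
seed FOLLOW(S) with $
round 1:
  S→A d: FOLLOW(A) ⊇ FIRST(d) = {d}; new: +{d}
  S→S a: FOLLOW(S) ⊇ FIRST(a) = {a}; new: +{a}
  S→b B: FOLLOW(B) ⊇ FOLLOW(S) ⊇ {$,a}; new: +{$,a}
  FOLLOW[S]={$,a}  FOLLOW[A]={d}  FOLLOW[B]={$,a}
round 2: (no change)
  FOLLOW[S]={$,a}  FOLLOW[A]={d}  FOLLOW[B]={$,a}

FOLLOW(S) = ["$", "a"]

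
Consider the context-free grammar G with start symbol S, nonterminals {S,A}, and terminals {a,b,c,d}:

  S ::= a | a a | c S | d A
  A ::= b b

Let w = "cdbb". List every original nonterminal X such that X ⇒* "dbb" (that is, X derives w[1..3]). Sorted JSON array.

Convert to CNF:
  S -> T1 T1 | T2 S | T3 A | a
  A -> T0 T0
  T0 -> b
  T1 -> a
  T2 -> c
  T3 -> d

CYK fill (cells [i..j] with 1 ≤ i ≤ j ≤ 3 only):
  cell(1,1) d: {T3}  orig:{}
  cell(2,2) b: {T0}  orig:{}
  cell(3,3) b: {T0}  orig:{}
  cell(1,2) db: ∅
  cell(2,3) bb: {A}
  cell(1,3) dbb: {S}

Original NTs in T[1,3] deriving "dbb": ["S"]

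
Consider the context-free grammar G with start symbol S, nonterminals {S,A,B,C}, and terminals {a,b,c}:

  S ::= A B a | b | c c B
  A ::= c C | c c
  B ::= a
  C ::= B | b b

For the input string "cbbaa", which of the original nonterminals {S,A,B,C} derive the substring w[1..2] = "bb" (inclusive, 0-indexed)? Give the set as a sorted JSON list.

CNF form of G:
  S -> A X3 | T0 X4 | b
  A -> T0 C | T0 T0
  B -> a
  C -> T1 T1 | a
  T0 -> c
  T1 -> b
  T2 -> a
  X3 -> B T2
  X4 -> T0 B

Fill CYK table bottom-up, restricted to cells inside w[1..2]:
  cell(1,1) b: {S,T1}  orig:{S}
  cell(2,2) b: {S,T1}  orig:{S}
  cell(1,2) bb: {C}

Original NTs in T[1,2] deriving "bb": ["C"]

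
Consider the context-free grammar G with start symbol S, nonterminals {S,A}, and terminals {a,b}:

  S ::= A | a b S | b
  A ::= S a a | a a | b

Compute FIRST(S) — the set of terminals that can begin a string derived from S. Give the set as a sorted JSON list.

FIRST iteration:
[1]
  A via A→a a: +{a}
  A via A→b: +{b}
  S via S→A: +{a,b}
  S: {a,b}  A: {a,b}
[2] done
  S: {a,b}  A: {a,b}

FIRST(S) = ["a", "b"]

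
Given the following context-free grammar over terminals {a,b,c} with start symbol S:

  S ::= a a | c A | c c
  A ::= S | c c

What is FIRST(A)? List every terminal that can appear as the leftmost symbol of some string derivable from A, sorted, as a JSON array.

FIRST sets, iterate to fixpoint:
round 1:
  A via A→c c: +{c}
  S via S→a a: +{a}
  S via S→c A: +{c}
  FIRST[S]={a,c}  FIRST[A]={c}
round 2:
  A via A→S: +{a}
  FIRST[S]={a,c}  FIRST[A]={a,c}
round 3: (stable)
  FIRST[S]={a,c}  FIRST[A]={a,c}

FIRST(A) = ["a", "c"]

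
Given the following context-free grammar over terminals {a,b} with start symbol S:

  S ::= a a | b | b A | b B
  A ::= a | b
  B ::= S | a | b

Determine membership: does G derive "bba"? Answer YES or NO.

Convert to CNF:
  S -> T0 T0 | T1 A | T1 B | b
  A -> a | b
  B -> T0 T0 | T1 A | T1 B | a | b
  T0 -> a
  T1 -> b

Fill CYK table bottom-up:
  T[0,0] 'b' = {A,B,S,T1}  orig:{A,B,S}
  T[1,1] 'b' = {A,B,S,T1}  orig:{A,B,S}
  T[2,2] 'a' = {A,B,T0}  orig:{A,B}
  T[0,1] 'bb' = {B,S}
  T[1,2] 'ba' = {B,S}
  T[0,2] 'bba' = {B,S}

S ∈ T[0,2] ⇒ YES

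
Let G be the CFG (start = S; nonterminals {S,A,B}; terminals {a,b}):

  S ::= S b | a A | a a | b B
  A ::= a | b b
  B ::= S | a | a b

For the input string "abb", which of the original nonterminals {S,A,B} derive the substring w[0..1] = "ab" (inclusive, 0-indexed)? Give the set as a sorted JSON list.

Convert to CNF:
  S -> S T0 | T0 B | T1 A | T1 T1
  A -> T0 T0 | a
  B -> S T0 | T0 B | T1 A | T1 T0 | T1 T1 | a
  T0 -> b
  T1 -> a

CYK table (by increasing span), restricted to cells inside w[0..1]:
  T[0,0] 'a' = {A,B,T1}  orig:{A,B}
  T[1,1] 'b' = {T0}  orig:{}
  T[0,1] 'ab' = {B}

Original NTs in T[0,1] deriving "ab": ["B"]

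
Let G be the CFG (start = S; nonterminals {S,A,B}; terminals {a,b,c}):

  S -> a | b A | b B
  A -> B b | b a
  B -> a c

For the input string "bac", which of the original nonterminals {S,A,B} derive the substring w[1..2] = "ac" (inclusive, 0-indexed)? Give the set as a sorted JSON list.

CNF form of G:
  S -> T0 A | T0 B | a
  A -> B T0 | T0 T1
  B -> T1 T2
  T0 -> b
  T1 -> a
  T2 -> c

CYK table (by increasing span), restricted to cells inside w[1..2]:
  T[1,1] 'a' = {S,T1}  orig:{S}
  T[2,2] 'c' = {T2}  orig:{}
  T[1,2] 'ac' = {B}

Original NTs in T[1,2] deriving "ac": ["B"]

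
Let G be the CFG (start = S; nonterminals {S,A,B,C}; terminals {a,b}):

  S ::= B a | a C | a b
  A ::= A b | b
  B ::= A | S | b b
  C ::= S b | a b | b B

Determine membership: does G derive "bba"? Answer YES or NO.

Convert to CNF:
  S -> B T1 | T1 C | T1 T0
  A -> A T0 | b
  B -> A T0 | B T1 | T0 T0 | T1 C | T1 T0 | b
  C -> S T0 | T0 B | T1 T0
  T0 -> b
  T1 -> a

CYK table (by increasing span):
  [0..0]={A,B,T0}  "b"  orig:{A,B}
  [1..1]={A,B,T0}  "b"  orig:{A,B}
  [2..2]={T1}  "a"  orig:{}
  [0..1]={A,B,C}  "bb"
  [1..2]={B,S}  "ba"
  [0..2]={B,C,S}  "bba"

S ∈ T[0,2] ⇒ YES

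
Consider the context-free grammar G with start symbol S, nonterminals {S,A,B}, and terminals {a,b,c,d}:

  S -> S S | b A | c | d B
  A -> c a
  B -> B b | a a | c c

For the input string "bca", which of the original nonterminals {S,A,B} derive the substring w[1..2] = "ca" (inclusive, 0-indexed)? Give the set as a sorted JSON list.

Convert to CNF:
  S -> S S | T2 A | T3 B | c
  A -> T0 T1
  B -> B T2 | T0 T0 | T1 T1
  T0 -> c
  T1 -> a
  T2 -> b
  T3 -> d

CYK fill (cells [i..j] with 1 ≤ i ≤ j ≤ 2 only):
  cell(1,1) c: {S,T0}  orig:{S}
  cell(2,2) a: {T1}  orig:{}
  cell(1,2) ca: {A}

Original NTs in T[1,2] deriving "ca": ["A"]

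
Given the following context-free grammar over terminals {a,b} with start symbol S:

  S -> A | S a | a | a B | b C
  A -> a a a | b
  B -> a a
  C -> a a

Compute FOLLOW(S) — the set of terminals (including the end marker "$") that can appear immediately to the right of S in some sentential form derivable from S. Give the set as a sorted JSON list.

FIRST iteration:
pass 1:
  A via A→a a a: +{a}
  A via A→b: +{b}
  B via B→a a: +{a}
  C via C→a a: +{a}
  S via S→A: +{a,b}
  S: {a,b}  A: {a,b}  B: {a}  C: {a}
pass 2: (stable)
  S: {a,b}  A: {a,b}  B: {a}  C: {a}

Compute FOLLOW by fixpoint:
seed FOLLOW(S) with $
round 1:
  S→A: FOLLOW(A) ⊇ FOLLOW(S) ⊇ {$}; new: +{$}
  S→S a: FOLLOW(S) ⊇ FIRST(a) = {a}; new: +{a}
  S→a B: FOLLOW(B) ⊇ FOLLOW(S) ⊇ {$,a}; new: +{$,a}
  S→b C: FOLLOW(C) ⊇ FOLLOW(S) ⊇ {$,a}; new: +{$,a}
  FOLLOW[S]={$,a}  FOLLOW[A]={$}  FOLLOW[B]={$,a}  FOLLOW[C]={$,a}
round 2:
  S→A: FOLLOW(A) ⊇ FOLLOW(S) ⊇ {$,a}; new: +{a}
  FOLLOW[S]={$,a}  FOLLOW[A]={$,a}  FOLLOW[B]={$,a}  FOLLOW[C]={$,a}
round 3: (stable)
  FOLLOW[S]={$,a}  FOLLOW[A]={$,a}  FOLLOW[B]={$,a}  FOLLOW[C]={$,a}

FOLLOW(S) = ["$", "a"]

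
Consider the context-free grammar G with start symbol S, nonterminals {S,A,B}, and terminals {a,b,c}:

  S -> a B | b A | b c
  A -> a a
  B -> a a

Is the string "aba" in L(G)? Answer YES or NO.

Convert to CNF:
  S -> T0 B | T1 A | T1 T2
  A -> T0 T0
  B -> T0 T0
  T0 -> a
  T1 -> b
  T2 -> c

Fill CYK table bottom-up:
  [0..0]={T0}  "a"  orig:{}
  [1..1]={T1}  "b"  orig:{}
  [2..2]={T0}  "a"  orig:{}
  [0..1]=∅  "ab"
  [1..2]=∅  "ba"
  [0..2]=∅  "aba"

S ∉ T[0,2] ⇒ NO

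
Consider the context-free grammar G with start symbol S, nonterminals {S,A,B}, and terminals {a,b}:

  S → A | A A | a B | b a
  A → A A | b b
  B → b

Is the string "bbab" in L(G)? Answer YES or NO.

CNF form of G:
  S -> A A | T0 T0 | T0 T1 | T1 B
  A -> A A | T0 T0
  B -> b
  T0 -> b
  T1 -> a

CYK fill:
  [0..0]={B,T0}  "b"  orig:{B}
  [1..1]={B,T0}  "b"  orig:{B}
  [2..2]={T1}  "a"  orig:{}
  [3..3]={B,T0}  "b"  orig:{B}
  [0..1]={A,S}  "bb"
  [1..2]={S}  "ba"
  [2..3]={S}  "ab"
  [0..2]=∅  "bba"
  [1..3]=∅  "bab"
  [0..3]=∅  "bbab"

S ∉ T[0,3] ⇒ NO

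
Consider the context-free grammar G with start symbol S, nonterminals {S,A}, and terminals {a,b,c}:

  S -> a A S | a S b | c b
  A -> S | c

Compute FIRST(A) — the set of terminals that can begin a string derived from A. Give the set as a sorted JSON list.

FIRST sets, iterate to fixpoint:
[1]
  A via A→c: +{c}
  S via S→a A S: +{a}
  S via S→c b: +{c}
  FIRST[S]={a,c}  FIRST[A]={c}
[2]
  A via A→S: +{a}
  FIRST[S]={a,c}  FIRST[A]={a,c}
[3] (stable)
  FIRST[S]={a,c}  FIRST[A]={a,c}

FIRST(A) = ["a", "c"]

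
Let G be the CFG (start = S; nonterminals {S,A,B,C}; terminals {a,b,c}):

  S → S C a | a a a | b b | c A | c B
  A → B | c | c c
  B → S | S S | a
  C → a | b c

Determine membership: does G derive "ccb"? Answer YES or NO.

CNF form of G:
  S -> S X7 | T0 X8 | T1 T1 | T2 A | T2 B
  A -> S S | S X3 | T0 X4 | T1 T1 | T2 A | T2 B | T2 T2 | a | c
  B -> S S | S X5 | T0 X6 | T1 T1 | T2 A | T2 B | a
  C -> T1 T2 | a
  T0 -> a
  T1 -> b
  T2 -> c
  X3 -> C T0
  X4 -> T0 T0
  X5 -> C T0
  X6 -> T0 T0
  X7 -> C T0
  X8 -> T0 T0

Fill CYK table bottom-up:
  T[0,0] 'c' = {A,T2}  orig:{A}
  T[1,1] 'c' = {A,T2}  orig:{A}
  T[2,2] 'b' = {T1}  orig:{}
  T[0,1] 'cc' = {A,B,S}
  T[1,2] 'cb' = ∅
  T[0,2] 'ccb' = ∅

S ∉ T[0,2] ⇒ NO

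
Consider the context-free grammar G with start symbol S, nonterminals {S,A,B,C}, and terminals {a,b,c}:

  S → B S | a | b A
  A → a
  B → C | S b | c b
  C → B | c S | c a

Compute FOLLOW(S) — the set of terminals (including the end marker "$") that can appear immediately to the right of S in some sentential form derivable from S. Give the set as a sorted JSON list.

FIRST sets, iterate to fixpoint:
[1]
  A via A→a: +{a}
  B via B→c b: +{c}
  C via C→B: +{c}
  S via S→B S: +{c}
  S via S→a: +{a}
  S via S→b A: +{b}
  S: {a,b,c}  A: {a}  B: {c}  C: {c}
[2]
  B via B→S b: +{a,b}
  C via C→B: +{a,b}
  S: {a,b,c}  A: {a}  B: {a,b,c}  C: {a,b,c}
[3] (no change)
  S: {a,b,c}  A: {a}  B: {a,b,c}  C: {a,b,c}

Compute FOLLOW by fixpoint:
FOLLOW(S) := {$}
[1]
  B→S b: FOLLOW(S) ⊇ FIRST(b) = {b}; new: +{b}
  S→B S: FOLLOW(B) ⊇ FIRST(S) = {a,b,c}; new: +{a,b,c}
  S→b A: FOLLOW(A) ⊇ FOLLOW(S) ⊇ {$,b}; new: +{$,b}
  FOLLOW(S)={$,b}  FOLLOW(A)={$,b}  FOLLOW(B)={a,b,c}  FOLLOW(C)={}
[2]
  B→C: FOLLOW(C) ⊇ FOLLOW(B) ⊇ {a,b,c}; new: +{a,b,c}
  C→c S: FOLLOW(S) ⊇ FOLLOW(C) ⊇ {a,b,c}; new: +{a,c}
  S→b A: FOLLOW(A) ⊇ FOLLOW(S) ⊇ {$,a,b,c}; new: +{a,c}
  FOLLOW(S)={$,a,b,c}  FOLLOW(A)={$,a,b,c}  FOLLOW(B)={a,b,c}  FOLLOW(C)={a,b,c}
[3] (no change)
  FOLLOW(S)={$,a,b,c}  FOLLOW(A)={$,a,b,c}  FOLLOW(B)={a,b,c}  FOLLOW(C)={a,b,c}

FOLLOW(S) = ["$", "a", "b", "c"]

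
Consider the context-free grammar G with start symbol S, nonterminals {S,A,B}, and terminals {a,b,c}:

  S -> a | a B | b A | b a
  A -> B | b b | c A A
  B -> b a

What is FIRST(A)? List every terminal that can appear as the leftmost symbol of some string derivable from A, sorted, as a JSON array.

Compute FIRST by fixpoint:
round 1:
  A via A→b b: +{b}
  A via A→c A A: +{c}
  B via B→b a: +{b}
  S via S→a: +{a}
  S via S→b A: +{b}
  S: {a,b}  A: {b,c}  B: {b}
round 2: done
  S: {a,b}  A: {b,c}  B: {b}

FIRST(A) = ["b", "c"]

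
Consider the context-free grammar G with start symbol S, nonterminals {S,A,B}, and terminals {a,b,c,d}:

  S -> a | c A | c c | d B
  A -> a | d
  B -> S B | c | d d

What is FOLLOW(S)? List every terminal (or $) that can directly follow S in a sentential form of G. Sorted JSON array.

FIRST iteration:
iter 1:
  A via A→a: +{a}
  A via A→d: +{d}
  B via B→c: +{c}
  B via B→d d: +{d}
  S via S→a: +{a}
  S via S→c A: +{c}
  S via S→d B: +{d}
  FIRST[S]={a,c,d}  FIRST[A]={a,d}  FIRST[B]={c,d}
iter 2:
  B via B→S B: +{a}
  FIRST[S]={a,c,d}  FIRST[A]={a,d}  FIRST[B]={a,c,d}
iter 3: done
  FIRST[S]={a,c,d}  FIRST[A]={a,d}  FIRST[B]={a,c,d}

FOLLOW sets:
initialize: $ ∈ FOLLOW(S)
round 1:
  B→S B: FOLLOW(S) ⊇ FIRST(B) = {a,c,d}; new: +{a,c,d}
  S→c A: FOLLOW(A) ⊇ FOLLOW(S) ⊇ {$,a,c,d}; new: +{$,a,c,d}
  S→d B: FOLLOW(B) ⊇ FOLLOW(S) ⊇ {$,a,c,d}; new: +{$,a,c,d}
  FOLLOW[S]={$,a,c,d}  FOLLOW[A]={$,a,c,d}  FOLLOW[B]={$,a,c,d}
round 2: — fixpoint
  FOLLOW[S]={$,a,c,d}  FOLLOW[A]={$,a,c,d}  FOLLOW[B]={$,a,c,d}

FOLLOW(S) = ["$", "a", "c", "d"]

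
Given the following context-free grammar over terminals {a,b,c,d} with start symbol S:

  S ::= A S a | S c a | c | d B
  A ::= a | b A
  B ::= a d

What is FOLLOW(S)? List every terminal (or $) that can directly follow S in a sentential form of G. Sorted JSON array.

FIRST sets, iterate to fixpoint:
pass 1:
  A via A→a: +{a}
  A via A→b A: +{b}
  B via B→a d: +{a}
  S via S→A S a: +{a,b}
  S via S→c: +{c}
  S via S→d B: +{d}
  S: {a,b,c,d}  A: {a,b}  B: {a}
pass 2: (stable)
  S: {a,b,c,d}  A: {a,b}  B: {a}

Compute FOLLOW by fixpoint:
initialize: $ ∈ FOLLOW(S)
round 1:
  S→A S a: FOLLOW(A) ⊇ FIRST(S) = {a,b,c,d}; new: +{a,b,c,d}
  S→A S a: FOLLOW(S) ⊇ FIRST(a) = {a}; new: +{a}
  S→S c a: FOLLOW(S) ⊇ FIRST(c) = {c}; new: +{c}
  S→d B: FOLLOW(B) ⊇ FOLLOW(S) ⊇ {$,a,c}; new: +{$,a,c}
  FOLLOW[S]={$,a,c}  FOLLOW[A]={a,b,c,d}  FOLLOW[B]={$,a,c}
round 2: (stable)
  FOLLOW[S]={$,a,c}  FOLLOW[A]={a,b,c,d}  FOLLOW[B]={$,a,c}

FOLLOW(S) = ["$", "a", "c"]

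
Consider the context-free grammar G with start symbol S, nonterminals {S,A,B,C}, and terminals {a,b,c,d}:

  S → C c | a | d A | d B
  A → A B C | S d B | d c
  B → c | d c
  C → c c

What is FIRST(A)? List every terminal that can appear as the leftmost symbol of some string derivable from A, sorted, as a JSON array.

Compute FIRST by fixpoint:
pass 1:
  A via A→d c: +{d}
  B via B→c: +{c}
  B via B→d c: +{d}
  C via C→c c: +{c}
  S via S→C c: +{c}
  S via S→a: +{a}
  S via S→d A: +{d}
  FIRST[S]={a,c,d}  FIRST[A]={d}  FIRST[B]={c,d}  FIRST[C]={c}
pass 2:
  A via A→S d B: +{a,c}
  FIRST[S]={a,c,d}  FIRST[A]={a,c,d}  FIRST[B]={c,d}  FIRST[C]={c}
pass 3: (no change)
  FIRST[S]={a,c,d}  FIRST[A]={a,c,d}  FIRST[B]={c,d}  FIRST[C]={c}

FIRST(A) = ["a", "c", "d"]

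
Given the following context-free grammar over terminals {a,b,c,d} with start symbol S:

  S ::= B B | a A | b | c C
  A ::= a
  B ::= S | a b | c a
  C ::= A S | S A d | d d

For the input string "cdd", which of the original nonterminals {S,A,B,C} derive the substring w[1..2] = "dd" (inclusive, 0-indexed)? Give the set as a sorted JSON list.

CNF form of G:
  S -> B B | T0 A | T2 C | b
  A -> a
  B -> B B | T0 A | T0 T1 | T2 C | T2 T0 | b
  C -> A S | S X4 | T3 T3
  T0 -> a
  T1 -> b
  T2 -> c
  T3 -> d
  X4 -> A T3

Fill CYK table bottom-up — only the sub-triangle for w[1..2]:
  cell(1,1) d: {T3}  orig:{}
  cell(2,2) d: {T3}  orig:{}
  cell(1,2) dd: {C}

Original NTs in T[1,2] deriving "dd": ["C"]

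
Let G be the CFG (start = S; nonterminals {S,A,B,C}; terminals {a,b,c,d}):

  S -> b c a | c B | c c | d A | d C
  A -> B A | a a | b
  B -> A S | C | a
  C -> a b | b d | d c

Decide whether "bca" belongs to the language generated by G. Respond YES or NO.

CNF form of G:
  S -> T1 X4 | T2 A | T2 C | T3 B | T3 T3
  A -> B A | T0 T0 | b
  B -> A S | T0 T1 | T1 T2 | T2 T3 | a
  C -> T0 T1 | T1 T2 | T2 T3
  T0 -> a
  T1 -> b
  T2 -> d
  T3 -> c
  X4 -> T3 T0

CYK fill:
  [0..0]={A,T1}  "b"  orig:{A}
  [1..1]={T3}  "c"  orig:{}
  [2..2]={B,T0}  "a"  orig:{B}
  [0..1]=∅  "bc"
  [1..2]={S,X4}  "ca"  orig:{S}
  [0..2]={B,S}  "bca"

S ∈ T[0,2] ⇒ YES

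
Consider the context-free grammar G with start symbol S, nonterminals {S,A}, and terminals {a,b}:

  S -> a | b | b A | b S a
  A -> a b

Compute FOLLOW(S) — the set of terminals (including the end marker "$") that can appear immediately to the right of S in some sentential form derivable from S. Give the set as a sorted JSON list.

FIRST iteration:
pass 1:
  A via A→a b: +{a}
  S via S→a: +{a}
  S via S→b: +{b}
  FIRST(S)={a,b}  FIRST(A)={a}
pass 2: (no change)
  FIRST(S)={a,b}  FIRST(A)={a}

FOLLOW iteration:
initialize: $ ∈ FOLLOW(S)
iter 1:
  S→b A: FOLLOW(A) ⊇ FOLLOW(S) ⊇ {$}; new: +{$}
  S→b S a: FOLLOW(S) ⊇ FIRST(a) = {a}; new: +{a}
  FOLLOW(S)={$,a}  FOLLOW(A)={$}
iter 2:
  S→b A: FOLLOW(A) ⊇ FOLLOW(S) ⊇ {$,a}; new: +{a}
  FOLLOW(S)={$,a}  FOLLOW(A)={$,a}
iter 3: — fixpoint
  FOLLOW(S)={$,a}  FOLLOW(A)={$,a}

FOLLOW(S) = ["$", "a"]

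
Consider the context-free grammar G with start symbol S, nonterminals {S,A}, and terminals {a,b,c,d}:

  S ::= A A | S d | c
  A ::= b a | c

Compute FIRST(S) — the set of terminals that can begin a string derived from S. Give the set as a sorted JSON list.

Compute FIRST by fixpoint:
[1]
  A via A→b a: +{b}
  A via A→c: +{c}
  S via S→A A: +{b,c}
  S: {b,c}  A: {b,c}
[2] (no change)
  S: {b,c}  A: {b,c}

FIRST(S) = ["b", "c"]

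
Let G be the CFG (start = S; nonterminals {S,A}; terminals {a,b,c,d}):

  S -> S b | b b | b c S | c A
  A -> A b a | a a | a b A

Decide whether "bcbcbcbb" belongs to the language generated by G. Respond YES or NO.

Convert to CNF:
  S -> S T0 | T0 T0 | T0 X5 | T2 A
  A -> A X3 | T1 T1 | T1 X4
  T0 -> b
  T1 -> a
  T2 -> c
  X3 -> T0 T1
  X4 -> T0 A
  X5 -> T2 S

CYK table (by increasing span):
  [0..0]={T0}  "b"  orig:{}
  [1..1]={T2}  "c"  orig:{}
  [2..2]={T0}  "b"  orig:{}
  [3..3]={T2}  "c"  orig:{}
  [4..4]={T0}  "b"  orig:{}
  [5..5]={T2}  "c"  orig:{}
  [6..6]={T0}  "b"  orig:{}
  [7..7]={T0}  "b"  orig:{}
  [0..1]=∅  "bc"
  [1..2]=∅  "cb"
  [2..3]=∅  "bc"
  [3..4]=∅  "cb"
  [4..5]=∅  "bc"
  [5..6]=∅  "cb"
  [6..7]={S}  "bb"
  [0..2]=∅  "bcb"
  [1..3]=∅  "cbc"
  [2..4]=∅  "bcb"
  [3..5]=∅  "cbc"
  [4..6]=∅  "bcb"
  [5..7]={X5}  "cbb"  orig:{}
  [0..3]=∅  "bcbc"
  [1..4]=∅  "cbcb"
  [2..5]=∅  "bcbc"
  [3..6]=∅  "cbcb"
  [4..7]={S}  "bcbb"
  [0..4]=∅  "bcbcb"
  [1..5]=∅  "cbcbc"
  [2..6]=∅  "bcbcb"
  [3..7]={X5}  "cbcbb"  orig:{}
  [0..5]=∅  "bcbcbc"
  [1..6]=∅  "cbcbcb"
  [2..7]={S}  "bcbcbb"
  [0..6]=∅  "bcbcbcb"
  [1..7]={X5}  "cbcbcbb"  orig:{}
  [0..7]={S}  "bcbcbcbb"

S ∈ T[0,7] ⇒ YES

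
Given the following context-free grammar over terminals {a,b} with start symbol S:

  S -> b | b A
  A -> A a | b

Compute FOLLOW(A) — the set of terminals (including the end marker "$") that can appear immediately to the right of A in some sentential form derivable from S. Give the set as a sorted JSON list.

Compute FIRST by fixpoint:
iter 1:
  A via A→b: +{b}
  S via S→b: +{b}
  S: {b}  A: {b}
iter 2: done
  S: {b}  A: {b}

Compute FOLLOW by fixpoint:
initialize: $ ∈ FOLLOW(S)
iter 1:
  A→A a: FOLLOW(A) ⊇ FIRST(a) = {a}; new: +{a}
  S→b A: FOLLOW(A) ⊇ FOLLOW(S) ⊇ {$}; new: +{$}
  FOLLOW[S]={$}  FOLLOW[A]={$,a}
iter 2: (no change)
  FOLLOW[S]={$}  FOLLOW[A]={$,a}

FOLLOW(A) = ["$", "a"]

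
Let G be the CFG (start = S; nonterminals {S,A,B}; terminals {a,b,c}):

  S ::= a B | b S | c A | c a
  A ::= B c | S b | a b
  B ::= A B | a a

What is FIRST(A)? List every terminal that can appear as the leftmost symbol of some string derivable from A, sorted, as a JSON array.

FIRST iteration:
iter 1:
  A via A→a b: +{a}
  B via B→A B: +{a}
  S via S→a B: +{a}
  S via S→b S: +{b}
  S via S→c A: +{c}
  FIRST(S)={a,b,c}  FIRST(A)={a}  FIRST(B)={a}
iter 2:
  A via A→S b: +{b,c}
  B via B→A B: +{b,c}
  FIRST(S)={a,b,c}  FIRST(A)={a,b,c}  FIRST(B)={a,b,c}
iter 3: (stable)
  FIRST(S)={a,b,c}  FIRST(A)={a,b,c}  FIRST(B)={a,b,c}

FIRST(A) = ["a", "b", "c"]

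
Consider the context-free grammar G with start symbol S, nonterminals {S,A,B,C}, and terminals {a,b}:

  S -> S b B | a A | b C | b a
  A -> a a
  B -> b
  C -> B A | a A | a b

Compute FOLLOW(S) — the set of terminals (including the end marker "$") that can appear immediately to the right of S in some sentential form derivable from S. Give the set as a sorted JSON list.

Compute FIRST by fixpoint:
[1]
  A via A→a a: +{a}
  B via B→b: +{b}
  C via C→B A: +{b}
  C via C→a A: +{a}
  S via S→a A: +{a}
  S via S→b C: +{b}
  S: {a,b}  A: {a}  B: {b}  C: {a,b}
[2] (stable)
  S: {a,b}  A: {a}  B: {b}  C: {a,b}

Compute FOLLOW by fixpoint:
initialize: $ ∈ FOLLOW(S)
iter 1:
  C→B A: FOLLOW(B) ⊇ FIRST(A) = {a}; new: +{a}
  S→S b B: FOLLOW(S) ⊇ FIRST(b) = {b}; new: +{b}
  S→S b B: FOLLOW(B) ⊇ FOLLOW(S) ⊇ {$,b}; new: +{$,b}
  S→a A: FOLLOW(A) ⊇ FOLLOW(S) ⊇ {$,b}; new: +{$,b}
  S→b C: FOLLOW(C) ⊇ FOLLOW(S) ⊇ {$,b}; new: +{$,b}
  S: {$,b}  A: {$,b}  B: {$,a,b}  C: {$,b}
iter 2: (no change)
  S: {$,b}  A: {$,b}  B: {$,a,b}  C: {$,b}

FOLLOW(S) = ["$", "b"]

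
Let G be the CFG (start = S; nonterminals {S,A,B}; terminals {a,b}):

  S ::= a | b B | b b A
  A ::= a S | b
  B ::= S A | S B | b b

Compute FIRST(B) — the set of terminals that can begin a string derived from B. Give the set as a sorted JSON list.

FIRST iteration:
iter 1:
  A via A→a S: +{a}
  A via A→b: +{b}
  B via B→b b: +{b}
  S via S→a: +{a}
  S via S→b B: +{b}
  FIRST(S)={a,b}  FIRST(A)={a,b}  FIRST(B)={b}
iter 2:
  B via B→S A: +{a}
  FIRST(S)={a,b}  FIRST(A)={a,b}  FIRST(B)={a,b}
iter 3: (no change)
  FIRST(S)={a,b}  FIRST(A)={a,b}  FIRST(B)={a,b}

FIRST(B) = ["a", "b"]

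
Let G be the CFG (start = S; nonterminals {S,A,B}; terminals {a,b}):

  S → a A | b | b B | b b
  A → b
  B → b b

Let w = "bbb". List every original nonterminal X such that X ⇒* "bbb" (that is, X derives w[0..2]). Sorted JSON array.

CNF form of G:
  S -> T0 B | T0 T0 | T1 A | b
  A -> b
  B -> T0 T0
  T0 -> b
  T1 -> a

CYK table (by increasing span) — only the sub-triangle for w[0..2]:
  T[0,0] 'b' = {A,S,T0}  orig:{A,S}
  T[1,1] 'b' = {A,S,T0}  orig:{A,S}
  T[2,2] 'b' = {A,S,T0}  orig:{A,S}
  T[0,1] 'bb' = {B,S}
  T[1,2] 'bb' = {B,S}
  T[0,2] 'bbb' = {S}

Original NTs in T[0,2] deriving "bbb": ["S"]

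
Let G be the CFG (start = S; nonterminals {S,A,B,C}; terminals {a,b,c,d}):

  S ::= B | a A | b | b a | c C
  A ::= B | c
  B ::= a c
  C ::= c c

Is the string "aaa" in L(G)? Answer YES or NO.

CNF form of G:
  S -> T0 A | T0 T1 | T1 C | T2 T0 | b
  A -> T0 T1 | c
  B -> T0 T1
  C -> T1 T1
  T0 -> a
  T1 -> c
  T2 -> b

CYK fill:
  cell(0,0) a: {T0}  orig:{}
  cell(1,1) a: {T0}  orig:{}
  cell(2,2) a: {T0}  orig:{}
  cell(0,1) aa: ∅
  cell(1,2) aa: ∅
  cell(0,2) aaa: ∅

S ∉ T[0,2] ⇒ NO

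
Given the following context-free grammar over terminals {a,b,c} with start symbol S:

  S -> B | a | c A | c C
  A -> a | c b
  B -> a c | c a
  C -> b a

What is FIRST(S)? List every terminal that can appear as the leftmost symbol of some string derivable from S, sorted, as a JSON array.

FIRST sets, iterate to fixpoint:
iter 1:
  A via A→a: +{a}
  A via A→c b: +{c}
  B via B→a c: +{a}
  B via B→c a: +{c}
  C via C→b a: +{b}
  S via S→B: +{a,c}
  S: {a,c}  A: {a,c}  B: {a,c}  C: {b}
iter 2: (no change)
  S: {a,c}  A: {a,c}  B: {a,c}  C: {b}

FIRST(S) = ["a", "c"]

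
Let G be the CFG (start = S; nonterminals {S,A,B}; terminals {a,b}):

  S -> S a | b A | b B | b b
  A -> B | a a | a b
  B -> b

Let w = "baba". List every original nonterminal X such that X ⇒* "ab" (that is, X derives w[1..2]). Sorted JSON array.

CNF form of G:
  S -> S T0 | T1 A | T1 B | T1 T1
  A -> T0 T0 | T0 T1 | b
  B -> b
  T0 -> a
  T1 -> b

CYK fill — only the sub-triangle for w[1..2]:
  cell(1,1) a: {T0}  orig:{}
  cell(2,2) b: {A,B,T1}  orig:{A,B}
  cell(1,2) ab: {A}

Original NTs in T[1,2] deriving "ab": ["A"]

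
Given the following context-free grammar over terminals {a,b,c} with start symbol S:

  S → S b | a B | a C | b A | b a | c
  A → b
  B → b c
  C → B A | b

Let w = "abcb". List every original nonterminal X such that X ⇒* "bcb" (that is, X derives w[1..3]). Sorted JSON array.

Convert to CNF:
  S -> S T0 | T0 A | T0 T2 | T2 B | T2 C | c
  A -> b
  B -> T0 T1
  C -> B A | b
  T0 -> b
  T1 -> c
  T2 -> a

CYK table (by increasing span), restricted to cells inside w[1..3]:
  T[1,1] 'b' = {A,C,T0}  orig:{A,C}
  T[2,2] 'c' = {S,T1}  orig:{S}
  T[3,3] 'b' = {A,C,T0}  orig:{A,C}
  T[1,2] 'bc' = {B}
  T[2,3] 'cb' = {S}
  T[1,3] 'bcb' = {C}

Original NTs in T[1,3] deriving "bcb": ["C"]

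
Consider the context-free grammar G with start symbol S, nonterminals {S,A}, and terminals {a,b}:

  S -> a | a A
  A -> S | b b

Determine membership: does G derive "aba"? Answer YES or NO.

CNF form of G:
  S -> T0 A | a
  A -> T0 A | T1 T1 | a
  T0 -> a
  T1 -> b

CYK table (by increasing span):
  [0..0]={A,S,T0}  "a"  orig:{A,S}
  [1..1]={T1}  "b"  orig:{}
  [2..2]={A,S,T0}  "a"  orig:{A,S}
  [0..1]=∅  "ab"
  [1..2]=∅  "ba"
  [0..2]=∅  "aba"

S ∉ T[0,2] ⇒ NO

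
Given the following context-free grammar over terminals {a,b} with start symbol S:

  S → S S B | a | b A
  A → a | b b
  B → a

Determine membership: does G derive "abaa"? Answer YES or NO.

Convert to CNF:
  S -> S X1 | T0 A | a
  A -> T0 T0 | a
  B -> a
  T0 -> b
  X1 -> S B

Fill CYK table bottom-up:
  cell(0,0) a: {A,B,S}
  cell(1,1) b: {T0}  orig:{}
  cell(2,2) a: {A,B,S}
  cell(3,3) a: {A,B,S}
  cell(0,1) ab: ∅
  cell(1,2) ba: {S}
  cell(2,3) aa: {X1}  orig:{}
  cell(0,2) aba: ∅
  cell(1,3) baa: {X1}  orig:{}
  cell(0,3) abaa: {S}

S ∈ T[0,3] ⇒ YES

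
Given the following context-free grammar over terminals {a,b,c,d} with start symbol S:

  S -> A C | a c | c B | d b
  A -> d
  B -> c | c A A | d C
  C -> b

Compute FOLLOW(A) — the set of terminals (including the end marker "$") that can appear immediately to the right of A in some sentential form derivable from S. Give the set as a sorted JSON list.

FIRST sets, iterate to fixpoint:
round 1:
  A via A→d: +{d}
  B via B→c: +{c}
  B via B→d C: +{d}
  C via C→b: +{b}
  S via S→A C: +{d}
  S via S→a c: +{a}
  S via S→c B: +{c}
  FIRST[S]={a,c,d}  FIRST[A]={d}  FIRST[B]={c,d}  FIRST[C]={b}
round 2: (no change)
  FIRST[S]={a,c,d}  FIRST[A]={d}  FIRST[B]={c,d}  FIRST[C]={b}

FOLLOW iteration:
FOLLOW(S) := {$}
[1]
  B→c A A: FOLLOW(A) ⊇ FIRST(A) = {d}; new: +{d}
  S→A C: FOLLOW(A) ⊇ FIRST(C) = {b}; new: +{b}
  S→A C: FOLLOW(C) ⊇ FOLLOW(S) ⊇ {$}; new: +{$}
  S→c B: FOLLOW(B) ⊇ FOLLOW(S) ⊇ {$}; new: +{$}
  FOLLOW(S)={$}  FOLLOW(A)={b,d}  FOLLOW(B)={$}  FOLLOW(C)={$}
[2]
  B→c A A: FOLLOW(A) ⊇ FOLLOW(B) ⊇ {$}; new: +{$}
  FOLLOW(S)={$}  FOLLOW(A)={$,b,d}  FOLLOW(B)={$}  FOLLOW(C)={$}
[3] (no change)
  FOLLOW(S)={$}  FOLLOW(A)={$,b,d}  FOLLOW(B)={$}  FOLLOW(C)={$}

FOLLOW(A) = ["$", "b", "d"]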